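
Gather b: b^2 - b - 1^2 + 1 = b^2 - b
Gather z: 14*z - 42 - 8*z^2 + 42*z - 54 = -8*z^2 + 56*z - 96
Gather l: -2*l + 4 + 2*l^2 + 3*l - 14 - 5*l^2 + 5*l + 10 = -3*l^2 + 6*l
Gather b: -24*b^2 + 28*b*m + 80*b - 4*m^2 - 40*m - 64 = -24*b^2 + b*(28*m + 80) - 4*m^2 - 40*m - 64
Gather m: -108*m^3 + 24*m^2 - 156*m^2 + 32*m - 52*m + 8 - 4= -108*m^3 - 132*m^2 - 20*m + 4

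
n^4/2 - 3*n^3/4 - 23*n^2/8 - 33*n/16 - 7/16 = (n/2 + 1/4)*(n - 7/2)*(n + 1/2)*(n + 1)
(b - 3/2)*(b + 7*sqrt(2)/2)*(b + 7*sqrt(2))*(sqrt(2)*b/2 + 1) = sqrt(2)*b^4/2 - 3*sqrt(2)*b^3/4 + 23*b^3/2 - 69*b^2/4 + 35*sqrt(2)*b^2 - 105*sqrt(2)*b/2 + 49*b - 147/2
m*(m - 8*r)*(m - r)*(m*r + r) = m^4*r - 9*m^3*r^2 + m^3*r + 8*m^2*r^3 - 9*m^2*r^2 + 8*m*r^3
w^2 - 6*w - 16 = (w - 8)*(w + 2)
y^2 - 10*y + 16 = (y - 8)*(y - 2)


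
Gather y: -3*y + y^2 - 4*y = y^2 - 7*y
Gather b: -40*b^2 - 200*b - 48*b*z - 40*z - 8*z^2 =-40*b^2 + b*(-48*z - 200) - 8*z^2 - 40*z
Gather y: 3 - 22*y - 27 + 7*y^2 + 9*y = 7*y^2 - 13*y - 24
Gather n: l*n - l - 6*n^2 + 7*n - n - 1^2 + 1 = -l - 6*n^2 + n*(l + 6)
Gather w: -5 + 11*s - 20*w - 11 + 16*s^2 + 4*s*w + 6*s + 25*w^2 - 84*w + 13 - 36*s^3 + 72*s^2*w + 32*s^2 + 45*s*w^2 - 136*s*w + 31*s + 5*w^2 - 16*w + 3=-36*s^3 + 48*s^2 + 48*s + w^2*(45*s + 30) + w*(72*s^2 - 132*s - 120)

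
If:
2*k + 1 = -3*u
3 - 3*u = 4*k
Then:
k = 2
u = -5/3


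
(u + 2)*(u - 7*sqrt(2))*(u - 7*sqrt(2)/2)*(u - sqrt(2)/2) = u^4 - 11*sqrt(2)*u^3 + 2*u^3 - 22*sqrt(2)*u^2 + 119*u^2/2 - 49*sqrt(2)*u/2 + 119*u - 49*sqrt(2)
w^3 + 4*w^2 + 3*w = w*(w + 1)*(w + 3)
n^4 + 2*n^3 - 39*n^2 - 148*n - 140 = (n - 7)*(n + 2)^2*(n + 5)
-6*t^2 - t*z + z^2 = (-3*t + z)*(2*t + z)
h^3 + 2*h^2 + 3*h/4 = h*(h + 1/2)*(h + 3/2)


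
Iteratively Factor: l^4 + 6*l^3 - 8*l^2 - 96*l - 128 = (l + 4)*(l^3 + 2*l^2 - 16*l - 32) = (l + 2)*(l + 4)*(l^2 - 16) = (l - 4)*(l + 2)*(l + 4)*(l + 4)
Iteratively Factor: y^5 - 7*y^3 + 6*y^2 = (y - 2)*(y^4 + 2*y^3 - 3*y^2) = y*(y - 2)*(y^3 + 2*y^2 - 3*y) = y^2*(y - 2)*(y^2 + 2*y - 3) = y^2*(y - 2)*(y + 3)*(y - 1)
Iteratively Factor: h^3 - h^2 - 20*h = (h - 5)*(h^2 + 4*h) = h*(h - 5)*(h + 4)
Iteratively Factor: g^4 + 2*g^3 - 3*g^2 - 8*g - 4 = (g + 1)*(g^3 + g^2 - 4*g - 4) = (g - 2)*(g + 1)*(g^2 + 3*g + 2) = (g - 2)*(g + 1)*(g + 2)*(g + 1)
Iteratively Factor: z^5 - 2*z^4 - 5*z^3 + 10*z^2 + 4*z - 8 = (z + 1)*(z^4 - 3*z^3 - 2*z^2 + 12*z - 8) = (z - 2)*(z + 1)*(z^3 - z^2 - 4*z + 4) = (z - 2)*(z - 1)*(z + 1)*(z^2 - 4) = (z - 2)*(z - 1)*(z + 1)*(z + 2)*(z - 2)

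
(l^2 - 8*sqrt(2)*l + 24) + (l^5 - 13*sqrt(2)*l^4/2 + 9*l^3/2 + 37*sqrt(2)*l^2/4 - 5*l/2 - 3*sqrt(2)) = l^5 - 13*sqrt(2)*l^4/2 + 9*l^3/2 + l^2 + 37*sqrt(2)*l^2/4 - 8*sqrt(2)*l - 5*l/2 - 3*sqrt(2) + 24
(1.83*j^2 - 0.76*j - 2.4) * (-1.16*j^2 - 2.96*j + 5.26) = -2.1228*j^4 - 4.5352*j^3 + 14.6594*j^2 + 3.1064*j - 12.624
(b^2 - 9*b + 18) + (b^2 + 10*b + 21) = 2*b^2 + b + 39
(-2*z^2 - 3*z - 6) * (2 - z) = 2*z^3 - z^2 - 12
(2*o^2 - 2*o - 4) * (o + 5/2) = 2*o^3 + 3*o^2 - 9*o - 10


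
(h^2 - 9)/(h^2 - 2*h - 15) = (h - 3)/(h - 5)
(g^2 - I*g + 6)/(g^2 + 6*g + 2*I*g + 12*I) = (g - 3*I)/(g + 6)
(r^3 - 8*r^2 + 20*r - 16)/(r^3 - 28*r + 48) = (r - 2)/(r + 6)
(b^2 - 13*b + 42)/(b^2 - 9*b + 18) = (b - 7)/(b - 3)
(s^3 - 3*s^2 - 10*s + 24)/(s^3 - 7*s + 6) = (s - 4)/(s - 1)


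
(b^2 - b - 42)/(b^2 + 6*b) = (b - 7)/b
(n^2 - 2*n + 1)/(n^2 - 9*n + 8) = (n - 1)/(n - 8)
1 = 1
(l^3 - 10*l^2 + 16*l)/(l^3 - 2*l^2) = (l - 8)/l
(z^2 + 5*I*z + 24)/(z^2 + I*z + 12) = (z + 8*I)/(z + 4*I)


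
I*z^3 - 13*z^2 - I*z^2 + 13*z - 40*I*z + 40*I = (z + 5*I)*(z + 8*I)*(I*z - I)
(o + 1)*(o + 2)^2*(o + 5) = o^4 + 10*o^3 + 33*o^2 + 44*o + 20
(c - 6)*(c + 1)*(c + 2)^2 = c^4 - c^3 - 22*c^2 - 44*c - 24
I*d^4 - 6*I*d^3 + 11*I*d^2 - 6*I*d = d*(d - 3)*(d - 2)*(I*d - I)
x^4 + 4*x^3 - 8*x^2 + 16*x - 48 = (x - 2)*(x + 6)*(x - 2*I)*(x + 2*I)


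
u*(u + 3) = u^2 + 3*u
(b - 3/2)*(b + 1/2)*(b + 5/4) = b^3 + b^2/4 - 2*b - 15/16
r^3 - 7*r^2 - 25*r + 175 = (r - 7)*(r - 5)*(r + 5)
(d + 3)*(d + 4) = d^2 + 7*d + 12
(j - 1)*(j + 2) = j^2 + j - 2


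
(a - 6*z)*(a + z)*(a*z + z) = a^3*z - 5*a^2*z^2 + a^2*z - 6*a*z^3 - 5*a*z^2 - 6*z^3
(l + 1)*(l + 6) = l^2 + 7*l + 6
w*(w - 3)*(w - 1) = w^3 - 4*w^2 + 3*w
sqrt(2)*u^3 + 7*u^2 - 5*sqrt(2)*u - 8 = (u - sqrt(2))*(u + 4*sqrt(2))*(sqrt(2)*u + 1)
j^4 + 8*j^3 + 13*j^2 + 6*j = j*(j + 1)^2*(j + 6)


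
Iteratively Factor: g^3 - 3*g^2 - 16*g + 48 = (g - 4)*(g^2 + g - 12) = (g - 4)*(g - 3)*(g + 4)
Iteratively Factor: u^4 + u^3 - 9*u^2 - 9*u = (u + 3)*(u^3 - 2*u^2 - 3*u) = u*(u + 3)*(u^2 - 2*u - 3) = u*(u + 1)*(u + 3)*(u - 3)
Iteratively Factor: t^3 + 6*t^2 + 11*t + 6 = (t + 1)*(t^2 + 5*t + 6) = (t + 1)*(t + 3)*(t + 2)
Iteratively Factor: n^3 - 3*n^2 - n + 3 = (n + 1)*(n^2 - 4*n + 3) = (n - 1)*(n + 1)*(n - 3)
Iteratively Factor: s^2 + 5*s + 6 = (s + 3)*(s + 2)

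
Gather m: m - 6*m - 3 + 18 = 15 - 5*m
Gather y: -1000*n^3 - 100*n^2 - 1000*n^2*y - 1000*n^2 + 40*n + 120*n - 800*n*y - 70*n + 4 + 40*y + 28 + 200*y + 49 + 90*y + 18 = -1000*n^3 - 1100*n^2 + 90*n + y*(-1000*n^2 - 800*n + 330) + 99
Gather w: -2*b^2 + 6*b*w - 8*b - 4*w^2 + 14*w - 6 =-2*b^2 - 8*b - 4*w^2 + w*(6*b + 14) - 6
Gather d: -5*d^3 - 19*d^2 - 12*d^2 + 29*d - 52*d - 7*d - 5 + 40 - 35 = -5*d^3 - 31*d^2 - 30*d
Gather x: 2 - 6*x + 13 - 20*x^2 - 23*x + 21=-20*x^2 - 29*x + 36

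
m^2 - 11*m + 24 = (m - 8)*(m - 3)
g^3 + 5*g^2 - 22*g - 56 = (g - 4)*(g + 2)*(g + 7)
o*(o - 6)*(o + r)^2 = o^4 + 2*o^3*r - 6*o^3 + o^2*r^2 - 12*o^2*r - 6*o*r^2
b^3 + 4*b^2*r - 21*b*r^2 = b*(b - 3*r)*(b + 7*r)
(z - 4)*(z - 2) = z^2 - 6*z + 8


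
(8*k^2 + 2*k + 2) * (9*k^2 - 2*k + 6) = 72*k^4 + 2*k^3 + 62*k^2 + 8*k + 12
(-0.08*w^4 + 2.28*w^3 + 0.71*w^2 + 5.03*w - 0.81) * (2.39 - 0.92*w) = 0.0736*w^5 - 2.2888*w^4 + 4.796*w^3 - 2.9307*w^2 + 12.7669*w - 1.9359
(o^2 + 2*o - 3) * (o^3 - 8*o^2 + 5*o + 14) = o^5 - 6*o^4 - 14*o^3 + 48*o^2 + 13*o - 42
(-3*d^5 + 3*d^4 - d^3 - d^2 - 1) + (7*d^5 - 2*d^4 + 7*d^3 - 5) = 4*d^5 + d^4 + 6*d^3 - d^2 - 6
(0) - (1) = -1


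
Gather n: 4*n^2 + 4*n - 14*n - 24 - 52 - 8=4*n^2 - 10*n - 84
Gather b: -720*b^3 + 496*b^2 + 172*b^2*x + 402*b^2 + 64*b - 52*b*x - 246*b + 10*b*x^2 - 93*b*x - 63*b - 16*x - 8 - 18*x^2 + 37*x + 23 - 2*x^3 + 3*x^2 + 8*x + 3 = -720*b^3 + b^2*(172*x + 898) + b*(10*x^2 - 145*x - 245) - 2*x^3 - 15*x^2 + 29*x + 18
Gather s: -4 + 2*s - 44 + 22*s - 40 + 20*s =44*s - 88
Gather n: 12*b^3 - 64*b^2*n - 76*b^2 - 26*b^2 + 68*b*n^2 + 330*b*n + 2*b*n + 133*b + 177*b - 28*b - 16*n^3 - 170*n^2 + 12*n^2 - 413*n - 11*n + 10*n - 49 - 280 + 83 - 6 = 12*b^3 - 102*b^2 + 282*b - 16*n^3 + n^2*(68*b - 158) + n*(-64*b^2 + 332*b - 414) - 252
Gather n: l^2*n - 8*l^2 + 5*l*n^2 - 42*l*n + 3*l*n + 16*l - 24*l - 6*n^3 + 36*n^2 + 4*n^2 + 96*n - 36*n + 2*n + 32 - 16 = -8*l^2 - 8*l - 6*n^3 + n^2*(5*l + 40) + n*(l^2 - 39*l + 62) + 16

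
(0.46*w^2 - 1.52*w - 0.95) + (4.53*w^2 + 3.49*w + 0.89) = 4.99*w^2 + 1.97*w - 0.0599999999999999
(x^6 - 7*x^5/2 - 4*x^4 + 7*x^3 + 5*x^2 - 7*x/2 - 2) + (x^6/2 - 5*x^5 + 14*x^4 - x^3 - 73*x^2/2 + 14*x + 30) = 3*x^6/2 - 17*x^5/2 + 10*x^4 + 6*x^3 - 63*x^2/2 + 21*x/2 + 28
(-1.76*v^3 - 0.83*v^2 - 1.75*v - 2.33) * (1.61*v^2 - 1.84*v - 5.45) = -2.8336*v^5 + 1.9021*v^4 + 8.3017*v^3 + 3.9922*v^2 + 13.8247*v + 12.6985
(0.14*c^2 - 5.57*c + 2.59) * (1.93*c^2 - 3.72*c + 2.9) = 0.2702*c^4 - 11.2709*c^3 + 26.1251*c^2 - 25.7878*c + 7.511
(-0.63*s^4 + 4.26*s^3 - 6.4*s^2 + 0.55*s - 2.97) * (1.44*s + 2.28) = -0.9072*s^5 + 4.698*s^4 + 0.496799999999999*s^3 - 13.8*s^2 - 3.0228*s - 6.7716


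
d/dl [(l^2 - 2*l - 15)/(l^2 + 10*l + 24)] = 6*(2*l^2 + 13*l + 17)/(l^4 + 20*l^3 + 148*l^2 + 480*l + 576)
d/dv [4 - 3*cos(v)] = 3*sin(v)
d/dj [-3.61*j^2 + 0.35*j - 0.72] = 0.35 - 7.22*j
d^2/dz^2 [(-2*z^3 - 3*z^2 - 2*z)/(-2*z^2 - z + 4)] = 8*(5*z^3 + 12*z^2 + 36*z + 14)/(8*z^6 + 12*z^5 - 42*z^4 - 47*z^3 + 84*z^2 + 48*z - 64)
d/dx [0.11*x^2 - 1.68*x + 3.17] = 0.22*x - 1.68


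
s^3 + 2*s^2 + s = s*(s + 1)^2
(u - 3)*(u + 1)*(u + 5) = u^3 + 3*u^2 - 13*u - 15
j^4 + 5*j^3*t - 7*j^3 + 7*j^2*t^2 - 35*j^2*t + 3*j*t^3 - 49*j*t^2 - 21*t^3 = (j - 7)*(j + t)^2*(j + 3*t)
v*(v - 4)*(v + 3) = v^3 - v^2 - 12*v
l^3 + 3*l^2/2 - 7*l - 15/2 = (l - 5/2)*(l + 1)*(l + 3)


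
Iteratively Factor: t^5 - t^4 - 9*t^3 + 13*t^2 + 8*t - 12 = (t + 3)*(t^4 - 4*t^3 + 3*t^2 + 4*t - 4) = (t - 2)*(t + 3)*(t^3 - 2*t^2 - t + 2) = (t - 2)*(t - 1)*(t + 3)*(t^2 - t - 2) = (t - 2)^2*(t - 1)*(t + 3)*(t + 1)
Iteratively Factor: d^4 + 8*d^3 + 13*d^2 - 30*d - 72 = (d + 4)*(d^3 + 4*d^2 - 3*d - 18) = (d + 3)*(d + 4)*(d^2 + d - 6) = (d - 2)*(d + 3)*(d + 4)*(d + 3)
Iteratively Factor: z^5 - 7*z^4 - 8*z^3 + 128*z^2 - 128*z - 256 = (z - 4)*(z^4 - 3*z^3 - 20*z^2 + 48*z + 64) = (z - 4)*(z + 4)*(z^3 - 7*z^2 + 8*z + 16) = (z - 4)*(z + 1)*(z + 4)*(z^2 - 8*z + 16) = (z - 4)^2*(z + 1)*(z + 4)*(z - 4)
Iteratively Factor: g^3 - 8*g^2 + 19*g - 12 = (g - 1)*(g^2 - 7*g + 12) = (g - 4)*(g - 1)*(g - 3)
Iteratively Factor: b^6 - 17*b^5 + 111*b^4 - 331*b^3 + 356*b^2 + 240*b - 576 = (b - 4)*(b^5 - 13*b^4 + 59*b^3 - 95*b^2 - 24*b + 144) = (b - 4)^2*(b^4 - 9*b^3 + 23*b^2 - 3*b - 36) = (b - 4)^2*(b + 1)*(b^3 - 10*b^2 + 33*b - 36) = (b - 4)^3*(b + 1)*(b^2 - 6*b + 9) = (b - 4)^3*(b - 3)*(b + 1)*(b - 3)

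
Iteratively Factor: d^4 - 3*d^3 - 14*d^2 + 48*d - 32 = (d - 1)*(d^3 - 2*d^2 - 16*d + 32) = (d - 1)*(d + 4)*(d^2 - 6*d + 8) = (d - 2)*(d - 1)*(d + 4)*(d - 4)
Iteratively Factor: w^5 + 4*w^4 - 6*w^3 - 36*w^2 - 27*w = (w - 3)*(w^4 + 7*w^3 + 15*w^2 + 9*w) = (w - 3)*(w + 3)*(w^3 + 4*w^2 + 3*w) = (w - 3)*(w + 1)*(w + 3)*(w^2 + 3*w) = w*(w - 3)*(w + 1)*(w + 3)*(w + 3)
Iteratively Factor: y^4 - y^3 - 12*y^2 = (y - 4)*(y^3 + 3*y^2) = (y - 4)*(y + 3)*(y^2) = y*(y - 4)*(y + 3)*(y)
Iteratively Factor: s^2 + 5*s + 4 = (s + 1)*(s + 4)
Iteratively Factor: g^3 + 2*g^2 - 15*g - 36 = (g + 3)*(g^2 - g - 12) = (g + 3)^2*(g - 4)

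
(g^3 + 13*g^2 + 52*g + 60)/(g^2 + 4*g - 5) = (g^2 + 8*g + 12)/(g - 1)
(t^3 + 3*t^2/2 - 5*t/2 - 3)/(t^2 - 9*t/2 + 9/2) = (t^2 + 3*t + 2)/(t - 3)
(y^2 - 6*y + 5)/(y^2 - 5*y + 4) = (y - 5)/(y - 4)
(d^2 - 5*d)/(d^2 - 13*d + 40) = d/(d - 8)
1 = 1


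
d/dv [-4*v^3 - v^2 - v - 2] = -12*v^2 - 2*v - 1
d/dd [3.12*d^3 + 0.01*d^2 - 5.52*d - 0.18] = 9.36*d^2 + 0.02*d - 5.52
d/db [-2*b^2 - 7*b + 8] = -4*b - 7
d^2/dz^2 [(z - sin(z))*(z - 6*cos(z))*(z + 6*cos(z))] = z^2*sin(z) - 4*z*cos(z) + 72*z*cos(2*z) + 6*z - 11*sin(z) + 72*sin(2*z) - 81*sin(3*z)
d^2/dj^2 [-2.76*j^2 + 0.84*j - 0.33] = -5.52000000000000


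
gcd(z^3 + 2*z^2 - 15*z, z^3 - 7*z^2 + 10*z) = z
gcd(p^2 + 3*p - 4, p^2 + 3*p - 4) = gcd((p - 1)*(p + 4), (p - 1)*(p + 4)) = p^2 + 3*p - 4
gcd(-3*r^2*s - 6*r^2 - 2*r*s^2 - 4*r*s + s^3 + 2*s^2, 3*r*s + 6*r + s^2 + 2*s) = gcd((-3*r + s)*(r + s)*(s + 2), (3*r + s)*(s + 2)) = s + 2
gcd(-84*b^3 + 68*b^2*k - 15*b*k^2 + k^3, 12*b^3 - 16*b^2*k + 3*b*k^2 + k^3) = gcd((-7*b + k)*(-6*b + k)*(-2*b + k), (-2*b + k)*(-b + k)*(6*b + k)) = 2*b - k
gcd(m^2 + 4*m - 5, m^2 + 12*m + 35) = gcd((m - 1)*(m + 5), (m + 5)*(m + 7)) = m + 5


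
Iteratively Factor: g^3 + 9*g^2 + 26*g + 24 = (g + 4)*(g^2 + 5*g + 6) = (g + 3)*(g + 4)*(g + 2)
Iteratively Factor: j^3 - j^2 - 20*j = (j - 5)*(j^2 + 4*j) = j*(j - 5)*(j + 4)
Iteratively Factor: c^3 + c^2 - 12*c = (c)*(c^2 + c - 12) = c*(c + 4)*(c - 3)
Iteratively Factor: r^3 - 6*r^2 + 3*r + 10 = (r + 1)*(r^2 - 7*r + 10) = (r - 2)*(r + 1)*(r - 5)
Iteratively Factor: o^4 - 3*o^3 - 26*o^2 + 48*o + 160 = (o + 2)*(o^3 - 5*o^2 - 16*o + 80) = (o - 5)*(o + 2)*(o^2 - 16) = (o - 5)*(o - 4)*(o + 2)*(o + 4)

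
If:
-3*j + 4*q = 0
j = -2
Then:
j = -2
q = -3/2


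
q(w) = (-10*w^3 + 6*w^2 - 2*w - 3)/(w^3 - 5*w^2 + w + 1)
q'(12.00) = 0.85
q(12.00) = -16.10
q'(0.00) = 1.00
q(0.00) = -3.00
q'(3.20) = 18.65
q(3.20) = 19.37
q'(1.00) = -3.50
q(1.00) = 4.50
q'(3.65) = 37.30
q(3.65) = 31.24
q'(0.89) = -9.92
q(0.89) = 5.18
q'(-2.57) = 0.78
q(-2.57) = -4.10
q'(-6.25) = 0.35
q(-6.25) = -6.04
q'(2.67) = 10.19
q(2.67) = 12.05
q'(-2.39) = 0.82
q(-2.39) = -3.96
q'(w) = (-30*w^2 + 12*w - 2)/(w^3 - 5*w^2 + w + 1) + (-3*w^2 + 10*w - 1)*(-10*w^3 + 6*w^2 - 2*w - 3)/(w^3 - 5*w^2 + w + 1)^2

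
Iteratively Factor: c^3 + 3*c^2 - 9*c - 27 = (c + 3)*(c^2 - 9) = (c - 3)*(c + 3)*(c + 3)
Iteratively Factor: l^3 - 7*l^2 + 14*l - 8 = (l - 4)*(l^2 - 3*l + 2) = (l - 4)*(l - 2)*(l - 1)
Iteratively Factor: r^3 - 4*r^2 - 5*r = (r)*(r^2 - 4*r - 5) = r*(r - 5)*(r + 1)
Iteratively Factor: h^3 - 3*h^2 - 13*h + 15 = (h + 3)*(h^2 - 6*h + 5) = (h - 5)*(h + 3)*(h - 1)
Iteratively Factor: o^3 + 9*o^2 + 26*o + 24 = (o + 3)*(o^2 + 6*o + 8) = (o + 3)*(o + 4)*(o + 2)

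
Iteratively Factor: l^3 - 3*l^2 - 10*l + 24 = (l + 3)*(l^2 - 6*l + 8) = (l - 4)*(l + 3)*(l - 2)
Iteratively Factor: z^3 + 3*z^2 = (z)*(z^2 + 3*z) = z^2*(z + 3)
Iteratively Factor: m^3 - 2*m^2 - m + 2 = (m - 2)*(m^2 - 1) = (m - 2)*(m - 1)*(m + 1)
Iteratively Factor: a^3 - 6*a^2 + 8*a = (a - 4)*(a^2 - 2*a) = (a - 4)*(a - 2)*(a)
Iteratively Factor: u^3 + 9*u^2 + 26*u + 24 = (u + 2)*(u^2 + 7*u + 12) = (u + 2)*(u + 3)*(u + 4)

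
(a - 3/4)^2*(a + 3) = a^3 + 3*a^2/2 - 63*a/16 + 27/16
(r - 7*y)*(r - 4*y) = r^2 - 11*r*y + 28*y^2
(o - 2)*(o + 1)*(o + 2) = o^3 + o^2 - 4*o - 4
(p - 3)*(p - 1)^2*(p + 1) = p^4 - 4*p^3 + 2*p^2 + 4*p - 3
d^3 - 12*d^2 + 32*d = d*(d - 8)*(d - 4)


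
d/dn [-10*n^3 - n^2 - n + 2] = -30*n^2 - 2*n - 1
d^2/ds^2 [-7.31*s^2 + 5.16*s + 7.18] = -14.6200000000000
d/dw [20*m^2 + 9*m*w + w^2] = 9*m + 2*w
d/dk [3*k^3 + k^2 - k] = 9*k^2 + 2*k - 1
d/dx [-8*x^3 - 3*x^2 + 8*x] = -24*x^2 - 6*x + 8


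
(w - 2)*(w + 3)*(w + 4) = w^3 + 5*w^2 - 2*w - 24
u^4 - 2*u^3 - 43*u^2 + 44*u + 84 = (u - 7)*(u - 2)*(u + 1)*(u + 6)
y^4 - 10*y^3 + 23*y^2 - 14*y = y*(y - 7)*(y - 2)*(y - 1)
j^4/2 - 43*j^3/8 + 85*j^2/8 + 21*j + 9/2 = (j/2 + 1/2)*(j - 6)^2*(j + 1/4)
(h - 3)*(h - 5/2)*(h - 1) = h^3 - 13*h^2/2 + 13*h - 15/2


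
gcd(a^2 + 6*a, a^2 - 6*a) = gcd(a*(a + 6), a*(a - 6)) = a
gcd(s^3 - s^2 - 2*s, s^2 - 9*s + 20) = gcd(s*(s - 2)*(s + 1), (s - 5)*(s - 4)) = 1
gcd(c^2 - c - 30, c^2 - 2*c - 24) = c - 6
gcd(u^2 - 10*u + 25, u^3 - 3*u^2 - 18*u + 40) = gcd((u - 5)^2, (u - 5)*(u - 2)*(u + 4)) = u - 5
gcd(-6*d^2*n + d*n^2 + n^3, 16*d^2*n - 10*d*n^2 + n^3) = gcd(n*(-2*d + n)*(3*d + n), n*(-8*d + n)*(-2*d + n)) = 2*d*n - n^2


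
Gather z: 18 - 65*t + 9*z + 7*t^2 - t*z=7*t^2 - 65*t + z*(9 - t) + 18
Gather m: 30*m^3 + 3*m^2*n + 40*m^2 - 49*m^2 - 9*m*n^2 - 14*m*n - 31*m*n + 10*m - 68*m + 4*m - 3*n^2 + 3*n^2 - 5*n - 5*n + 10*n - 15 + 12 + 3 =30*m^3 + m^2*(3*n - 9) + m*(-9*n^2 - 45*n - 54)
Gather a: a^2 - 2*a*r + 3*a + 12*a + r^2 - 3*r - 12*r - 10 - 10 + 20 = a^2 + a*(15 - 2*r) + r^2 - 15*r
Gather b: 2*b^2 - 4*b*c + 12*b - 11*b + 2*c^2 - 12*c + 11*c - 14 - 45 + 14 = 2*b^2 + b*(1 - 4*c) + 2*c^2 - c - 45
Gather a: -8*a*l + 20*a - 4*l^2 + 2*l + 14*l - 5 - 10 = a*(20 - 8*l) - 4*l^2 + 16*l - 15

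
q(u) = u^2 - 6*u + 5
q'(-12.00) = -30.00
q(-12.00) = 221.00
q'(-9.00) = -24.00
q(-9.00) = 140.00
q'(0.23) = -5.54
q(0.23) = 3.67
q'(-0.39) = -6.78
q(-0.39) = 7.49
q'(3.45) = 0.90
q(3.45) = -3.80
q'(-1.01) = -8.02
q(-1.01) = 12.08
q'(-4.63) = -15.26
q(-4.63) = 54.22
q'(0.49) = -5.02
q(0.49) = 2.30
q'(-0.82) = -7.64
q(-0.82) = 10.59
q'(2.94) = -0.12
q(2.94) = -4.00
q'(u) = 2*u - 6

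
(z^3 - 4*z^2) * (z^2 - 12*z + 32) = z^5 - 16*z^4 + 80*z^3 - 128*z^2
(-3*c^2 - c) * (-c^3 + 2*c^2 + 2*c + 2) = 3*c^5 - 5*c^4 - 8*c^3 - 8*c^2 - 2*c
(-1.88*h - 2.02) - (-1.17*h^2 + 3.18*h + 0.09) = 1.17*h^2 - 5.06*h - 2.11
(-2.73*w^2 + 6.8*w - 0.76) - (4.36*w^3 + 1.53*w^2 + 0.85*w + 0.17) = -4.36*w^3 - 4.26*w^2 + 5.95*w - 0.93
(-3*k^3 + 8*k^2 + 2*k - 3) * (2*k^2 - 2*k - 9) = -6*k^5 + 22*k^4 + 15*k^3 - 82*k^2 - 12*k + 27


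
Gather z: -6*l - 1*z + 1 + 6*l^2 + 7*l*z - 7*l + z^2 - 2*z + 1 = 6*l^2 - 13*l + z^2 + z*(7*l - 3) + 2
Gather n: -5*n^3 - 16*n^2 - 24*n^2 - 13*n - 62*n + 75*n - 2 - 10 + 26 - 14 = -5*n^3 - 40*n^2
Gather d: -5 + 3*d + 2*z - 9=3*d + 2*z - 14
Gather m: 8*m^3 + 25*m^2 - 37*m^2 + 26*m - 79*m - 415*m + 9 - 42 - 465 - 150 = 8*m^3 - 12*m^2 - 468*m - 648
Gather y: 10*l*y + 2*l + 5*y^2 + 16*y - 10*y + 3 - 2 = 2*l + 5*y^2 + y*(10*l + 6) + 1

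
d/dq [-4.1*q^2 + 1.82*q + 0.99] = 1.82 - 8.2*q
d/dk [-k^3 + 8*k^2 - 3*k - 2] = -3*k^2 + 16*k - 3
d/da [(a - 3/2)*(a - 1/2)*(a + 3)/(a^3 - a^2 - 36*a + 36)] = (-4*a^4 - 123*a^3 + 120*a^2 + 153*a - 216)/(2*(a^6 - 2*a^5 - 71*a^4 + 144*a^3 + 1224*a^2 - 2592*a + 1296))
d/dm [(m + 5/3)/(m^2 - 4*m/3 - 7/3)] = (-9*m^2 - 30*m - 1)/(9*m^4 - 24*m^3 - 26*m^2 + 56*m + 49)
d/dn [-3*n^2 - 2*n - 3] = -6*n - 2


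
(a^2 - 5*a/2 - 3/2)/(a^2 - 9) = (a + 1/2)/(a + 3)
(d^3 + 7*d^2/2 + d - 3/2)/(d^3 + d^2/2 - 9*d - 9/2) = (2*d^2 + d - 1)/(2*d^2 - 5*d - 3)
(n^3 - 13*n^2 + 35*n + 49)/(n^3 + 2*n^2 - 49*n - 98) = (n^2 - 6*n - 7)/(n^2 + 9*n + 14)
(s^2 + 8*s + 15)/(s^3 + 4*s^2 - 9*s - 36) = (s + 5)/(s^2 + s - 12)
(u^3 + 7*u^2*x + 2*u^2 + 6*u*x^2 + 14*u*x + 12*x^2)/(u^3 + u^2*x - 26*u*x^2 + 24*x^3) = (u^2 + u*x + 2*u + 2*x)/(u^2 - 5*u*x + 4*x^2)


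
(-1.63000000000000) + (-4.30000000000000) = -5.93000000000000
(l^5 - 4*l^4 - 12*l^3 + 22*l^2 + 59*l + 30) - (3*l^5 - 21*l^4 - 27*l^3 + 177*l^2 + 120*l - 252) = -2*l^5 + 17*l^4 + 15*l^3 - 155*l^2 - 61*l + 282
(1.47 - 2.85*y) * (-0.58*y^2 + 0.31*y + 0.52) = 1.653*y^3 - 1.7361*y^2 - 1.0263*y + 0.7644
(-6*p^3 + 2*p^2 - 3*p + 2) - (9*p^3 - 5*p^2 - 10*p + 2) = -15*p^3 + 7*p^2 + 7*p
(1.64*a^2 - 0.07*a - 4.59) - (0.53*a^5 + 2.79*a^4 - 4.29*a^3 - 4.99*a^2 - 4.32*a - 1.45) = -0.53*a^5 - 2.79*a^4 + 4.29*a^3 + 6.63*a^2 + 4.25*a - 3.14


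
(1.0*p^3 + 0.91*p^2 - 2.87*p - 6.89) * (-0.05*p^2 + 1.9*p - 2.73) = -0.05*p^5 + 1.8545*p^4 - 0.8575*p^3 - 7.5928*p^2 - 5.2559*p + 18.8097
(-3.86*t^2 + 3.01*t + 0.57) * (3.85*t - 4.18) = -14.861*t^3 + 27.7233*t^2 - 10.3873*t - 2.3826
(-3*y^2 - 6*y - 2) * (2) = -6*y^2 - 12*y - 4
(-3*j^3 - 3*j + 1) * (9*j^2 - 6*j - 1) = -27*j^5 + 18*j^4 - 24*j^3 + 27*j^2 - 3*j - 1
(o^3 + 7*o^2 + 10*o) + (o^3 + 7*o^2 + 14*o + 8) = 2*o^3 + 14*o^2 + 24*o + 8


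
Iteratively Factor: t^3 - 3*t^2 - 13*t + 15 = (t - 5)*(t^2 + 2*t - 3) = (t - 5)*(t + 3)*(t - 1)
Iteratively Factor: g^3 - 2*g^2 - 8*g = (g + 2)*(g^2 - 4*g) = g*(g + 2)*(g - 4)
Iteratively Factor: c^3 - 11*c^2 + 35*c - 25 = (c - 1)*(c^2 - 10*c + 25) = (c - 5)*(c - 1)*(c - 5)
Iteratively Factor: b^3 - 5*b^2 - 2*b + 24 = (b - 3)*(b^2 - 2*b - 8) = (b - 4)*(b - 3)*(b + 2)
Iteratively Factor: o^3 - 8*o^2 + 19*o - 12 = (o - 1)*(o^2 - 7*o + 12) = (o - 3)*(o - 1)*(o - 4)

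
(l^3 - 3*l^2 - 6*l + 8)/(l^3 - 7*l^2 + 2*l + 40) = (l - 1)/(l - 5)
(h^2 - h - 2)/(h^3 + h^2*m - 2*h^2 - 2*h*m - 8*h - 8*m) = (-h^2 + h + 2)/(-h^3 - h^2*m + 2*h^2 + 2*h*m + 8*h + 8*m)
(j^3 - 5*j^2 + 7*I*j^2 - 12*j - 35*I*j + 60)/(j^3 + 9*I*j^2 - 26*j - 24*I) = (j - 5)/(j + 2*I)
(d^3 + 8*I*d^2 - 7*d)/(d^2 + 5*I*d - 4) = d*(d + 7*I)/(d + 4*I)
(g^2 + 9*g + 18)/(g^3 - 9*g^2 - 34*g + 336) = (g + 3)/(g^2 - 15*g + 56)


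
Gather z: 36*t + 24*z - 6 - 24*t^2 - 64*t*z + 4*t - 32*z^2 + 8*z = -24*t^2 + 40*t - 32*z^2 + z*(32 - 64*t) - 6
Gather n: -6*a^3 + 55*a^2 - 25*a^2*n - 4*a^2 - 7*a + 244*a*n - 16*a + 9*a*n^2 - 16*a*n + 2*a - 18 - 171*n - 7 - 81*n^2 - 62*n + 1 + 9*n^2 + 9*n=-6*a^3 + 51*a^2 - 21*a + n^2*(9*a - 72) + n*(-25*a^2 + 228*a - 224) - 24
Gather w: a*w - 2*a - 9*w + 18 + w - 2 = -2*a + w*(a - 8) + 16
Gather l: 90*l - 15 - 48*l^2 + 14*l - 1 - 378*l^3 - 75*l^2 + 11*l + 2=-378*l^3 - 123*l^2 + 115*l - 14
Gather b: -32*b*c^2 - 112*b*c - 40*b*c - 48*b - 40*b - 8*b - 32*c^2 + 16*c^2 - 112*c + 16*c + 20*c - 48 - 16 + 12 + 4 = b*(-32*c^2 - 152*c - 96) - 16*c^2 - 76*c - 48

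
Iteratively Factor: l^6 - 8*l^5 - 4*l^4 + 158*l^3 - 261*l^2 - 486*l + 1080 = (l - 5)*(l^5 - 3*l^4 - 19*l^3 + 63*l^2 + 54*l - 216) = (l - 5)*(l + 2)*(l^4 - 5*l^3 - 9*l^2 + 81*l - 108) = (l - 5)*(l + 2)*(l + 4)*(l^3 - 9*l^2 + 27*l - 27) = (l - 5)*(l - 3)*(l + 2)*(l + 4)*(l^2 - 6*l + 9) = (l - 5)*(l - 3)^2*(l + 2)*(l + 4)*(l - 3)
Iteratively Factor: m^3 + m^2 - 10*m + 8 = (m - 1)*(m^2 + 2*m - 8) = (m - 1)*(m + 4)*(m - 2)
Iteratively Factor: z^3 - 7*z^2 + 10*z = (z - 5)*(z^2 - 2*z) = z*(z - 5)*(z - 2)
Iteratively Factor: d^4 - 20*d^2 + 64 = (d - 4)*(d^3 + 4*d^2 - 4*d - 16) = (d - 4)*(d - 2)*(d^2 + 6*d + 8) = (d - 4)*(d - 2)*(d + 2)*(d + 4)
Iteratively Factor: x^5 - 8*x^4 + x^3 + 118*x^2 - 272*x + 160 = (x - 2)*(x^4 - 6*x^3 - 11*x^2 + 96*x - 80) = (x - 2)*(x + 4)*(x^3 - 10*x^2 + 29*x - 20) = (x - 5)*(x - 2)*(x + 4)*(x^2 - 5*x + 4) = (x - 5)*(x - 4)*(x - 2)*(x + 4)*(x - 1)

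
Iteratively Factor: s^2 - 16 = (s + 4)*(s - 4)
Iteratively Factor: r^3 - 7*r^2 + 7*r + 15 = (r - 5)*(r^2 - 2*r - 3) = (r - 5)*(r - 3)*(r + 1)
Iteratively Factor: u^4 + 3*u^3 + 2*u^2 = (u)*(u^3 + 3*u^2 + 2*u) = u*(u + 1)*(u^2 + 2*u) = u^2*(u + 1)*(u + 2)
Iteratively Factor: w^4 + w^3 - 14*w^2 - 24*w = (w + 2)*(w^3 - w^2 - 12*w) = w*(w + 2)*(w^2 - w - 12) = w*(w - 4)*(w + 2)*(w + 3)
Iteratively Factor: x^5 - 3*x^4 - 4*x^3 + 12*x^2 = (x - 3)*(x^4 - 4*x^2) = x*(x - 3)*(x^3 - 4*x) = x*(x - 3)*(x + 2)*(x^2 - 2*x) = x^2*(x - 3)*(x + 2)*(x - 2)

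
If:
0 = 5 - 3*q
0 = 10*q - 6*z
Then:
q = 5/3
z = 25/9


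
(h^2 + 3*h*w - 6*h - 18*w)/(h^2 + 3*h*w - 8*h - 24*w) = (h - 6)/(h - 8)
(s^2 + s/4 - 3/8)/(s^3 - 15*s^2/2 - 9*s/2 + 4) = (s + 3/4)/(s^2 - 7*s - 8)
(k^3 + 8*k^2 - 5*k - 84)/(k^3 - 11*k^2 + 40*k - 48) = (k^2 + 11*k + 28)/(k^2 - 8*k + 16)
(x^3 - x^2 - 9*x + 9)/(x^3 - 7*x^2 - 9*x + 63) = (x - 1)/(x - 7)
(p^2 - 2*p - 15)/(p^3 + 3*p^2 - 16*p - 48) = (p - 5)/(p^2 - 16)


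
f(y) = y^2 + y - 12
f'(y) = 2*y + 1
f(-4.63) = 4.81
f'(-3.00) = -5.00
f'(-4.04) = -7.08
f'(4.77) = 10.54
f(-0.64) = -12.23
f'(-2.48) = -3.96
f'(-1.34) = -1.68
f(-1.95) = -10.15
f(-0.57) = -12.25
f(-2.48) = -8.33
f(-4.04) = 0.28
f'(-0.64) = -0.28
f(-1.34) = -11.54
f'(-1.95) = -2.90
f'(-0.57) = -0.14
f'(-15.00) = -29.00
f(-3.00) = -6.00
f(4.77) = 15.52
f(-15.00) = 198.00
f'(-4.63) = -8.26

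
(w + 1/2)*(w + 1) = w^2 + 3*w/2 + 1/2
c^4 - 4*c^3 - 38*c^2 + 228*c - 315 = (c - 5)*(c - 3)^2*(c + 7)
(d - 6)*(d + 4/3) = d^2 - 14*d/3 - 8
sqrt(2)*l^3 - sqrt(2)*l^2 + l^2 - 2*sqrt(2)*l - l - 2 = (l - 2)*(l + 1)*(sqrt(2)*l + 1)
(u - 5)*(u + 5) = u^2 - 25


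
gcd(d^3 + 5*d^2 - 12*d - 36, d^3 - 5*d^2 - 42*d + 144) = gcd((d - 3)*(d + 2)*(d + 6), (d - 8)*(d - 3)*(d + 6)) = d^2 + 3*d - 18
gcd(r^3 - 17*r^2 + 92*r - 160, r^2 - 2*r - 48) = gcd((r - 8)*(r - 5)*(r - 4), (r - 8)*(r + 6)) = r - 8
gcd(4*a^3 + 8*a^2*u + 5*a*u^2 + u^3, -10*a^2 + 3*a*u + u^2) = 1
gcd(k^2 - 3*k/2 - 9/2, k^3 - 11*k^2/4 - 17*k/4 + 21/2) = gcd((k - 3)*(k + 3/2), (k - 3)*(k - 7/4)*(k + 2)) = k - 3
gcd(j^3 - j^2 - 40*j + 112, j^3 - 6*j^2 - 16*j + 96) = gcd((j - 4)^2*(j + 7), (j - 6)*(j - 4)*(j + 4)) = j - 4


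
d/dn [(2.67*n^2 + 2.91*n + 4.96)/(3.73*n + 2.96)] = (9.9591*n^2 + 15.8064*n - 9.8872)/(13.9129*n^2 + 22.0816*n + 8.7616)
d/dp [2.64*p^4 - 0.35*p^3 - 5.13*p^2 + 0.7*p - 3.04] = 10.56*p^3 - 1.05*p^2 - 10.26*p + 0.7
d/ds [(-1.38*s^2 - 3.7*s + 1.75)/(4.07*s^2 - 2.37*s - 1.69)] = (18.3296*s^2 - 9.5806*s + 10.4005)/(16.5649*s^4 - 19.2918*s^3 - 8.1397*s^2 + 8.0106*s + 2.8561)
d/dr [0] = 0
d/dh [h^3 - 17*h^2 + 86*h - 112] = 3*h^2 - 34*h + 86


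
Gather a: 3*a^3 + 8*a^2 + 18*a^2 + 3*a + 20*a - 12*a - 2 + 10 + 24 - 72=3*a^3 + 26*a^2 + 11*a - 40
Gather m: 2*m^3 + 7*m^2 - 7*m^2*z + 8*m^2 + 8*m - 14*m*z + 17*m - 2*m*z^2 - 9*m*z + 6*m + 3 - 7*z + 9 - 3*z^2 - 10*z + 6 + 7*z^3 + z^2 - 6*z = 2*m^3 + m^2*(15 - 7*z) + m*(-2*z^2 - 23*z + 31) + 7*z^3 - 2*z^2 - 23*z + 18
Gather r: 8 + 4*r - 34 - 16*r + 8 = -12*r - 18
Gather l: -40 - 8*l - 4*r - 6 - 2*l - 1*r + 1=-10*l - 5*r - 45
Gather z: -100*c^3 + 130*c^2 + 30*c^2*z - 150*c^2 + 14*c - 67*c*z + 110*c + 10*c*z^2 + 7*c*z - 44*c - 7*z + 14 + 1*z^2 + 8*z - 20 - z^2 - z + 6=-100*c^3 - 20*c^2 + 10*c*z^2 + 80*c + z*(30*c^2 - 60*c)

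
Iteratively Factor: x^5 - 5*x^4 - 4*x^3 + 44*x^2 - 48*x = (x)*(x^4 - 5*x^3 - 4*x^2 + 44*x - 48) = x*(x - 2)*(x^3 - 3*x^2 - 10*x + 24) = x*(x - 4)*(x - 2)*(x^2 + x - 6) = x*(x - 4)*(x - 2)^2*(x + 3)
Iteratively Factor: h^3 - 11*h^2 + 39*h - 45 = (h - 5)*(h^2 - 6*h + 9) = (h - 5)*(h - 3)*(h - 3)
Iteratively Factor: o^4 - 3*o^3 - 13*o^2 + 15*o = (o - 5)*(o^3 + 2*o^2 - 3*o) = (o - 5)*(o - 1)*(o^2 + 3*o) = (o - 5)*(o - 1)*(o + 3)*(o)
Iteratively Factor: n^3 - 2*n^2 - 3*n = (n)*(n^2 - 2*n - 3) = n*(n + 1)*(n - 3)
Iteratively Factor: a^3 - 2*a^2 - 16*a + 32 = (a - 4)*(a^2 + 2*a - 8) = (a - 4)*(a + 4)*(a - 2)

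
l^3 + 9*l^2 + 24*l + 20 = (l + 2)^2*(l + 5)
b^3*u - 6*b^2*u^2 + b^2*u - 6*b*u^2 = b*(b - 6*u)*(b*u + u)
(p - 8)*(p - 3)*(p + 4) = p^3 - 7*p^2 - 20*p + 96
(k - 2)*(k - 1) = k^2 - 3*k + 2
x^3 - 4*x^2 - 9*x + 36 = (x - 4)*(x - 3)*(x + 3)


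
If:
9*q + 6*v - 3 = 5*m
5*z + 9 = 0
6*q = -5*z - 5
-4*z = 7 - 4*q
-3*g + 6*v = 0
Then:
No Solution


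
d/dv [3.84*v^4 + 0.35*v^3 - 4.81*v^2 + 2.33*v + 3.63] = 15.36*v^3 + 1.05*v^2 - 9.62*v + 2.33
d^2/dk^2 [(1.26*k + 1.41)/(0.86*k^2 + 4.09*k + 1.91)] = ((1.26*k + 1.41)*(1.72*k + 4.09)*(3.44*k + 8.18) - (6.5016*k + 12.732)*(0.86*k^2 + 4.09*k + 1.91))/(0.86*k^2 + 4.09*k + 1.91)^3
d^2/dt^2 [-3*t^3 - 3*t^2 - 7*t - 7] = -18*t - 6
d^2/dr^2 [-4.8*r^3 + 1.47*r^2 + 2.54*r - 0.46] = 2.94 - 28.8*r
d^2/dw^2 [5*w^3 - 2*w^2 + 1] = 30*w - 4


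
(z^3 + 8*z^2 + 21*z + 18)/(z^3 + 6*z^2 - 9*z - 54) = (z^2 + 5*z + 6)/(z^2 + 3*z - 18)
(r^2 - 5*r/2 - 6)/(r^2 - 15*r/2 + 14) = (2*r + 3)/(2*r - 7)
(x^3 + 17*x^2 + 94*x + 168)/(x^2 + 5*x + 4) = (x^2 + 13*x + 42)/(x + 1)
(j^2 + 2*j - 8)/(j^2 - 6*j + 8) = (j + 4)/(j - 4)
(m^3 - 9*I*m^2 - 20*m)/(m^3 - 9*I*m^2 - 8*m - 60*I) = m*(m - 4*I)/(m^2 - 4*I*m + 12)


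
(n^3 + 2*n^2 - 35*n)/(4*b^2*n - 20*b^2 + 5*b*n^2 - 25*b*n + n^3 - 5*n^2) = n*(n + 7)/(4*b^2 + 5*b*n + n^2)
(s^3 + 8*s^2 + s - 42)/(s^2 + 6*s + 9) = (s^2 + 5*s - 14)/(s + 3)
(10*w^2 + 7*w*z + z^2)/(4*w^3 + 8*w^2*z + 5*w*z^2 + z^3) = (5*w + z)/(2*w^2 + 3*w*z + z^2)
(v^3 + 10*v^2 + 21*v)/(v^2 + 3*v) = v + 7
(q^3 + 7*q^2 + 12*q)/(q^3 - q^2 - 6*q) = (q^2 + 7*q + 12)/(q^2 - q - 6)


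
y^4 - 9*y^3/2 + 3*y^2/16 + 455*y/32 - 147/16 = (y - 7/2)*(y - 2)*(y - 3/4)*(y + 7/4)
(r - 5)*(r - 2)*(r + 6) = r^3 - r^2 - 32*r + 60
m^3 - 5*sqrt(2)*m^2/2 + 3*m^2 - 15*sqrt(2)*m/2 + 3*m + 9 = (m + 3)*(m - 3*sqrt(2)/2)*(m - sqrt(2))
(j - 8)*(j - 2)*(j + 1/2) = j^3 - 19*j^2/2 + 11*j + 8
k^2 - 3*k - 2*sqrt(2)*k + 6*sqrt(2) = (k - 3)*(k - 2*sqrt(2))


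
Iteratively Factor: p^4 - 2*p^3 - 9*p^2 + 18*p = (p + 3)*(p^3 - 5*p^2 + 6*p) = (p - 2)*(p + 3)*(p^2 - 3*p) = p*(p - 2)*(p + 3)*(p - 3)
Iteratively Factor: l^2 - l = (l)*(l - 1)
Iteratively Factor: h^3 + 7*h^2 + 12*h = (h + 3)*(h^2 + 4*h) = h*(h + 3)*(h + 4)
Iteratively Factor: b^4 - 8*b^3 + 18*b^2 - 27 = (b - 3)*(b^3 - 5*b^2 + 3*b + 9) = (b - 3)^2*(b^2 - 2*b - 3) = (b - 3)^2*(b + 1)*(b - 3)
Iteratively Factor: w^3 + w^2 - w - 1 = (w + 1)*(w^2 - 1) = (w + 1)^2*(w - 1)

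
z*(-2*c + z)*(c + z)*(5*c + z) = -10*c^3*z - 7*c^2*z^2 + 4*c*z^3 + z^4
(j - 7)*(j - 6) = j^2 - 13*j + 42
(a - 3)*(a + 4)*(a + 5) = a^3 + 6*a^2 - 7*a - 60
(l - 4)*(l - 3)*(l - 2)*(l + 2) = l^4 - 7*l^3 + 8*l^2 + 28*l - 48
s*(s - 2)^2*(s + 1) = s^4 - 3*s^3 + 4*s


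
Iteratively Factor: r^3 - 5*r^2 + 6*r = (r)*(r^2 - 5*r + 6) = r*(r - 3)*(r - 2)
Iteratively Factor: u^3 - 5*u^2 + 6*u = (u - 3)*(u^2 - 2*u) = u*(u - 3)*(u - 2)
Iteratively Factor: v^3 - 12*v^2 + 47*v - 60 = (v - 4)*(v^2 - 8*v + 15) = (v - 4)*(v - 3)*(v - 5)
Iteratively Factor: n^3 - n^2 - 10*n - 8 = (n - 4)*(n^2 + 3*n + 2) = (n - 4)*(n + 2)*(n + 1)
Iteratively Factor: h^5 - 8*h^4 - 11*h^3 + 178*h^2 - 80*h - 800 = (h - 5)*(h^4 - 3*h^3 - 26*h^2 + 48*h + 160) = (h - 5)*(h - 4)*(h^3 + h^2 - 22*h - 40) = (h - 5)^2*(h - 4)*(h^2 + 6*h + 8) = (h - 5)^2*(h - 4)*(h + 2)*(h + 4)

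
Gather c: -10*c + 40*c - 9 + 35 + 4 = 30*c + 30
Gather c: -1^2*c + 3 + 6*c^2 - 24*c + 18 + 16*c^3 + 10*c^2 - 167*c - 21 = 16*c^3 + 16*c^2 - 192*c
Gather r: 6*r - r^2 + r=-r^2 + 7*r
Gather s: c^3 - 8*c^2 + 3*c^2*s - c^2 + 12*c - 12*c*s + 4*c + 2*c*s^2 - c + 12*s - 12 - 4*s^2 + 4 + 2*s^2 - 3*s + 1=c^3 - 9*c^2 + 15*c + s^2*(2*c - 2) + s*(3*c^2 - 12*c + 9) - 7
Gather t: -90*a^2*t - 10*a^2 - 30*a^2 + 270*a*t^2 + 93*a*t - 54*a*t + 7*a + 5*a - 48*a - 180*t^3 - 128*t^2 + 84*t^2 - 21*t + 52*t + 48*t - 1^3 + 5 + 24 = -40*a^2 - 36*a - 180*t^3 + t^2*(270*a - 44) + t*(-90*a^2 + 39*a + 79) + 28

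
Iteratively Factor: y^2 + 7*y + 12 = (y + 3)*(y + 4)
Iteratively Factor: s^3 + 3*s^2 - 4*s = (s)*(s^2 + 3*s - 4) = s*(s - 1)*(s + 4)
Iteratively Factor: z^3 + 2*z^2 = (z)*(z^2 + 2*z) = z^2*(z + 2)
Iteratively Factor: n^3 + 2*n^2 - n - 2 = (n + 1)*(n^2 + n - 2) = (n + 1)*(n + 2)*(n - 1)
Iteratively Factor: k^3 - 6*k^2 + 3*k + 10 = (k - 2)*(k^2 - 4*k - 5) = (k - 2)*(k + 1)*(k - 5)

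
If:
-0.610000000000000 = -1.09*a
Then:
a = 0.56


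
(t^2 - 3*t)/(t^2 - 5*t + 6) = t/(t - 2)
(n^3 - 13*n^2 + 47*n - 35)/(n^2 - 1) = (n^2 - 12*n + 35)/(n + 1)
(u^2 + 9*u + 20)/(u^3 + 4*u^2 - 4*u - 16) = (u + 5)/(u^2 - 4)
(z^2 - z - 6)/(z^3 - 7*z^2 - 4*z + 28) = (z - 3)/(z^2 - 9*z + 14)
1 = 1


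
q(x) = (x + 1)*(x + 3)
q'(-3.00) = -2.00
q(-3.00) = 0.00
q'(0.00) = 4.00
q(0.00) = 3.00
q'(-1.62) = 0.76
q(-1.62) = -0.86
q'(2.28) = 8.56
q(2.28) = 17.32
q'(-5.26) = -6.52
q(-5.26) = 9.63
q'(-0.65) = 2.70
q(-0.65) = 0.82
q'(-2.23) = -0.46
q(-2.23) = -0.95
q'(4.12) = 12.24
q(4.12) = 36.45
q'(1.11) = 6.22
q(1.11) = 8.67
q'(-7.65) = -11.30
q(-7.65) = 30.92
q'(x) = 2*x + 4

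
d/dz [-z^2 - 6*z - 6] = -2*z - 6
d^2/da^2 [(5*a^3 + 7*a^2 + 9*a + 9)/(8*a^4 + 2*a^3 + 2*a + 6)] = (80*a^9 + 336*a^8 + 948*a^7 + 1595*a^6 - 336*a^5 - 1173*a^4 - 1159*a^3 - 738*a^2 + 54*a + 45)/(64*a^12 + 48*a^11 + 12*a^10 + 49*a^9 + 168*a^8 + 75*a^7 + 21*a^6 + 75*a^5 + 126*a^4 + 28*a^3 + 9*a^2 + 27*a + 27)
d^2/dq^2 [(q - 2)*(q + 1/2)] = 2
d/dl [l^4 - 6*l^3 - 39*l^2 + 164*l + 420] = 4*l^3 - 18*l^2 - 78*l + 164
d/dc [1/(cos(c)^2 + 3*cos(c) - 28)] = (2*cos(c) + 3)*sin(c)/(cos(c)^2 + 3*cos(c) - 28)^2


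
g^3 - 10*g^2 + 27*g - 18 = (g - 6)*(g - 3)*(g - 1)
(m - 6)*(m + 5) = m^2 - m - 30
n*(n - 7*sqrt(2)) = n^2 - 7*sqrt(2)*n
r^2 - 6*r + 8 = (r - 4)*(r - 2)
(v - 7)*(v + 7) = v^2 - 49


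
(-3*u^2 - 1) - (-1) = -3*u^2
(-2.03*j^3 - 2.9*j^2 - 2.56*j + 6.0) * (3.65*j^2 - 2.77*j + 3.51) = -7.4095*j^5 - 4.9619*j^4 - 8.4363*j^3 + 18.8122*j^2 - 25.6056*j + 21.06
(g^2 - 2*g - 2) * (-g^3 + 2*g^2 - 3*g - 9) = -g^5 + 4*g^4 - 5*g^3 - 7*g^2 + 24*g + 18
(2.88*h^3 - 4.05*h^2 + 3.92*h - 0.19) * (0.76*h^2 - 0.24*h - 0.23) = 2.1888*h^5 - 3.7692*h^4 + 3.2888*h^3 - 0.1537*h^2 - 0.856*h + 0.0437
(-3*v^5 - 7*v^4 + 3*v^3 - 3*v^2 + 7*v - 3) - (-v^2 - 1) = -3*v^5 - 7*v^4 + 3*v^3 - 2*v^2 + 7*v - 2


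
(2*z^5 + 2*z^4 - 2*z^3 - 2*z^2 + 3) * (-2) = -4*z^5 - 4*z^4 + 4*z^3 + 4*z^2 - 6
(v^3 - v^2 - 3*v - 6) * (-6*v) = -6*v^4 + 6*v^3 + 18*v^2 + 36*v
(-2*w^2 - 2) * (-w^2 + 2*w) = 2*w^4 - 4*w^3 + 2*w^2 - 4*w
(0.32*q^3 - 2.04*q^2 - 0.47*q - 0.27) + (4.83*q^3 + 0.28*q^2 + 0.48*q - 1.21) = 5.15*q^3 - 1.76*q^2 + 0.01*q - 1.48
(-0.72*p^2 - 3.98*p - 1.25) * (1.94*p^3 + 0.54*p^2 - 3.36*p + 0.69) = -1.3968*p^5 - 8.11*p^4 - 2.155*p^3 + 12.201*p^2 + 1.4538*p - 0.8625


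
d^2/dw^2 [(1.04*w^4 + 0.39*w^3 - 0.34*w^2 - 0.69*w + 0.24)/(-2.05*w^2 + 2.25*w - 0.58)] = (-8.74120000000001*w^6 + 28.782*w^5 - 39.00936*w^4 + 27.62982*w^3 - 9.62173199999999*w^2 + 0.932364000000002*w + 0.170372)/(8.615125*w^6 - 28.366875*w^5 + 38.446725*w^4 - 27.442125*w^3 + 10.87761*w^2 - 2.2707*w + 0.195112)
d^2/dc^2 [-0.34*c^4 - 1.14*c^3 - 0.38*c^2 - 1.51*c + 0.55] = -4.08*c^2 - 6.84*c - 0.76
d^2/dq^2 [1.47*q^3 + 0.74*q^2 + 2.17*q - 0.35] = 8.82*q + 1.48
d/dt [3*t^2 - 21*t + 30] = 6*t - 21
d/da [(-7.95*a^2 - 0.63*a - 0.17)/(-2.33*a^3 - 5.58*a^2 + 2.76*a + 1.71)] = (-18.5235*a^4 - 2.9358*a^3 - 26.6457*a^2 - 29.0862*a - 0.6081)/(5.4289*a^6 + 26.0028*a^5 + 18.2748*a^4 - 38.7702*a^3 - 11.466*a^2 + 9.4392*a + 2.9241)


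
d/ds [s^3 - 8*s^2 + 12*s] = 3*s^2 - 16*s + 12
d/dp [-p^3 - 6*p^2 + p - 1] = -3*p^2 - 12*p + 1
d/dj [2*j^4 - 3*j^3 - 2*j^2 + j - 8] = 8*j^3 - 9*j^2 - 4*j + 1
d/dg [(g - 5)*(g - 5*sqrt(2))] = 2*g - 5*sqrt(2) - 5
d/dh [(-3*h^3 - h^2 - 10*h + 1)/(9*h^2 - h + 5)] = (-27*h^4 + 6*h^3 + 46*h^2 - 28*h - 49)/(81*h^4 - 18*h^3 + 91*h^2 - 10*h + 25)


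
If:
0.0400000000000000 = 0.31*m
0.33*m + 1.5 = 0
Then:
No Solution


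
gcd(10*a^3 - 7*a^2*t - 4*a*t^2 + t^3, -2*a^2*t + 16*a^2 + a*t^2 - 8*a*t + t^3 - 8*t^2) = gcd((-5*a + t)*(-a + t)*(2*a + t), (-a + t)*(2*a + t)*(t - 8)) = -2*a^2 + a*t + t^2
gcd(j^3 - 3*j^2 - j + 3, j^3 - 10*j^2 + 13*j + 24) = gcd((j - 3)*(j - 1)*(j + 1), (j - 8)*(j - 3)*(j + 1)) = j^2 - 2*j - 3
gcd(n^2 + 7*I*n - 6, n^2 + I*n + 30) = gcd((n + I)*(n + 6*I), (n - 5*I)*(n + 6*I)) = n + 6*I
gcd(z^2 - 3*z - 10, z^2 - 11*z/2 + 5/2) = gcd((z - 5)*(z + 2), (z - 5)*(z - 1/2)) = z - 5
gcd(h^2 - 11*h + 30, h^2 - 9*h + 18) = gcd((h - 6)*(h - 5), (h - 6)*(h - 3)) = h - 6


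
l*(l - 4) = l^2 - 4*l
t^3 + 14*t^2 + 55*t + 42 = (t + 1)*(t + 6)*(t + 7)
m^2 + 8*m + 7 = (m + 1)*(m + 7)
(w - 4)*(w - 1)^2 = w^3 - 6*w^2 + 9*w - 4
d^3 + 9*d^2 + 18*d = d*(d + 3)*(d + 6)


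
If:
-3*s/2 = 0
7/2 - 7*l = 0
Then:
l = 1/2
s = 0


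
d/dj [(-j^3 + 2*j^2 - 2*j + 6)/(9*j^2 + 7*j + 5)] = (-9*j^4 - 14*j^3 + 17*j^2 - 88*j - 52)/(81*j^4 + 126*j^3 + 139*j^2 + 70*j + 25)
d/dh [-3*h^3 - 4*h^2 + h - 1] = -9*h^2 - 8*h + 1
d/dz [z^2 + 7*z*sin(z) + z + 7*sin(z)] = 7*z*cos(z) + 2*z + 7*sqrt(2)*sin(z + pi/4) + 1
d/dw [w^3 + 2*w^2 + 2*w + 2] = 3*w^2 + 4*w + 2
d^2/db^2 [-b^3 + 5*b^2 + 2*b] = 10 - 6*b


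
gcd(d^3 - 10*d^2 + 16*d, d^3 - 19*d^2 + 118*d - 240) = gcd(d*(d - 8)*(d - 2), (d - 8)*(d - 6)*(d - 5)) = d - 8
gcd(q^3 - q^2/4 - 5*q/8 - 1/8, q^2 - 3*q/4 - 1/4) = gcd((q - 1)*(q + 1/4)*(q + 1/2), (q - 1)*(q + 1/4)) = q^2 - 3*q/4 - 1/4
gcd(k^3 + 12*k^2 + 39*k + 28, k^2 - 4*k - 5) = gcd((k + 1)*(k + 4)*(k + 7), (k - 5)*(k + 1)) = k + 1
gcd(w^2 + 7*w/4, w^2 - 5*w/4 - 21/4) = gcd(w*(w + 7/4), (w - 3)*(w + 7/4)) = w + 7/4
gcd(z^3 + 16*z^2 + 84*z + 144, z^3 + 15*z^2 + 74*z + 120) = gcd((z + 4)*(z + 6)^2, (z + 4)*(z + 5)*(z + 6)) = z^2 + 10*z + 24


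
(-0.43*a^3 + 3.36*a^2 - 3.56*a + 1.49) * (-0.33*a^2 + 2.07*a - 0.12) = 0.1419*a^5 - 1.9989*a^4 + 8.1816*a^3 - 8.2641*a^2 + 3.5115*a - 0.1788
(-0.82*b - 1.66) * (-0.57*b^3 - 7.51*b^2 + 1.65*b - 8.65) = 0.4674*b^4 + 7.1044*b^3 + 11.1136*b^2 + 4.354*b + 14.359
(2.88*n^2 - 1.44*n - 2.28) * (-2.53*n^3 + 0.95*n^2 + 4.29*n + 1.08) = -7.2864*n^5 + 6.3792*n^4 + 16.7556*n^3 - 5.2332*n^2 - 11.3364*n - 2.4624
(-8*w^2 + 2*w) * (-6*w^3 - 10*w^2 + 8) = 48*w^5 + 68*w^4 - 20*w^3 - 64*w^2 + 16*w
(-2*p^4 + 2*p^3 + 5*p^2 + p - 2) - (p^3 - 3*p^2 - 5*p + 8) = -2*p^4 + p^3 + 8*p^2 + 6*p - 10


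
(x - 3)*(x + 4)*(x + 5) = x^3 + 6*x^2 - 7*x - 60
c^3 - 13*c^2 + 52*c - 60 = (c - 6)*(c - 5)*(c - 2)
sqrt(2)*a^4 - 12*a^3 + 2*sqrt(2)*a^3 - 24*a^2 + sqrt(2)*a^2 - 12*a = a*(a + 1)*(a - 6*sqrt(2))*(sqrt(2)*a + sqrt(2))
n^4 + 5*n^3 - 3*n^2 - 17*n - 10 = (n - 2)*(n + 1)^2*(n + 5)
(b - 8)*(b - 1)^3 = b^4 - 11*b^3 + 27*b^2 - 25*b + 8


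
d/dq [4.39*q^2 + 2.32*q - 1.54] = 8.78*q + 2.32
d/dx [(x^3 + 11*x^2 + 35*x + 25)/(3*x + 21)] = 2*(x^3 + 16*x^2 + 77*x + 110)/(3*(x^2 + 14*x + 49))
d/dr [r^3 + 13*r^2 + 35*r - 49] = 3*r^2 + 26*r + 35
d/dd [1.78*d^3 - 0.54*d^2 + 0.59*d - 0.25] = 5.34*d^2 - 1.08*d + 0.59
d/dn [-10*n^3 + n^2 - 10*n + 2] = -30*n^2 + 2*n - 10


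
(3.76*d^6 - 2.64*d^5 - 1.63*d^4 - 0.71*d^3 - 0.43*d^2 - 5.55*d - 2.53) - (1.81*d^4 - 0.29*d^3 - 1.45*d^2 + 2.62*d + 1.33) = 3.76*d^6 - 2.64*d^5 - 3.44*d^4 - 0.42*d^3 + 1.02*d^2 - 8.17*d - 3.86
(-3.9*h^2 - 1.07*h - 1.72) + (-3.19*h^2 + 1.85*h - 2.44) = -7.09*h^2 + 0.78*h - 4.16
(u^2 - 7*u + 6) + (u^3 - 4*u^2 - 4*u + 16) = u^3 - 3*u^2 - 11*u + 22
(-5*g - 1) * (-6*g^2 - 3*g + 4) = 30*g^3 + 21*g^2 - 17*g - 4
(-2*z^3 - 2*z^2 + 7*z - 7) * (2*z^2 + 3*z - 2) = -4*z^5 - 10*z^4 + 12*z^3 + 11*z^2 - 35*z + 14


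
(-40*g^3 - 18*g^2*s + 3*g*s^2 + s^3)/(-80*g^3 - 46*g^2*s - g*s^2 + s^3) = (-4*g + s)/(-8*g + s)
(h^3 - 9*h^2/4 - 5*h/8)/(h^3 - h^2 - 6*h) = (-h^2 + 9*h/4 + 5/8)/(-h^2 + h + 6)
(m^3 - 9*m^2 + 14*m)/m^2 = m - 9 + 14/m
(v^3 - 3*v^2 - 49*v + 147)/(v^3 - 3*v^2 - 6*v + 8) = (v^3 - 3*v^2 - 49*v + 147)/(v^3 - 3*v^2 - 6*v + 8)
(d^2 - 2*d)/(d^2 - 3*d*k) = (d - 2)/(d - 3*k)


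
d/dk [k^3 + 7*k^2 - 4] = k*(3*k + 14)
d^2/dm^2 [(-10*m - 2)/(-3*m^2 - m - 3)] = 4*((5*m + 1)*(6*m + 1)^2 - (45*m + 8)*(3*m^2 + m + 3))/(3*m^2 + m + 3)^3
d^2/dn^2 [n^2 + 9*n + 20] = 2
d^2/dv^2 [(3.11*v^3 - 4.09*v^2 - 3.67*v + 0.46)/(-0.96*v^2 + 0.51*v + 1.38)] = (0.911393999999996*v^3 + 16.834068*v^2 - 5.012712*v + 8.953992)/(0.884736*v^6 - 1.410048*v^5 - 3.066336*v^4 + 3.921237*v^3 + 4.407858*v^2 - 2.913732*v - 2.628072)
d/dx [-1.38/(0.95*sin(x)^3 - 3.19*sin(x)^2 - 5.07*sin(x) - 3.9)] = (3.933*sin(x)^2 - 8.8044*sin(x) - 6.9966)*cos(x)/(-0.95*sin(x)^3 + 3.19*sin(x)^2 + 5.07*sin(x) + 3.9)^2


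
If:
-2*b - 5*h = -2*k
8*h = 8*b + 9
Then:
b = 2*k/7 - 45/56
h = 2*k/7 + 9/28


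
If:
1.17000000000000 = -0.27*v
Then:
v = -4.33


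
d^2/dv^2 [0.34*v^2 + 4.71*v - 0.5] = 0.680000000000000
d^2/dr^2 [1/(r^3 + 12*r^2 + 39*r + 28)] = 6*(-(r + 4)*(r^3 + 12*r^2 + 39*r + 28) + 3*(r^2 + 8*r + 13)^2)/(r^3 + 12*r^2 + 39*r + 28)^3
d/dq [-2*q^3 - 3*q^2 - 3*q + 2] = -6*q^2 - 6*q - 3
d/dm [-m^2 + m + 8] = 1 - 2*m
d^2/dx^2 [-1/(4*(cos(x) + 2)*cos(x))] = (2*(1 - cos(2*x))^2 - 15*cos(x) + 6*cos(2*x) + 3*cos(3*x) - 18)/(8*(cos(x) + 2)^3*cos(x)^3)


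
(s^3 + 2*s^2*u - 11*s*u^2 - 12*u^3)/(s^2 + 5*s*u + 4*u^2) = s - 3*u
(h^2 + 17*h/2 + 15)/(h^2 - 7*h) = (h^2 + 17*h/2 + 15)/(h*(h - 7))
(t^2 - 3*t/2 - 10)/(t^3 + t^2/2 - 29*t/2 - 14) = (2*t + 5)/(2*t^2 + 9*t + 7)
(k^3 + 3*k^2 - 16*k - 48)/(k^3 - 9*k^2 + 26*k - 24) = (k^2 + 7*k + 12)/(k^2 - 5*k + 6)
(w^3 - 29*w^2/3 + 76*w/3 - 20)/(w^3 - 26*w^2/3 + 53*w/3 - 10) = (w - 2)/(w - 1)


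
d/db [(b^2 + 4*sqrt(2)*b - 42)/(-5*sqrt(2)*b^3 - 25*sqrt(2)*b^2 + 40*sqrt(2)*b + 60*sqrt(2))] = (sqrt(2)*b^4 + 16*b^3 - 118*sqrt(2)*b^2 + 40*b^2 - 396*sqrt(2)*b + 96 + 336*sqrt(2))/(10*(b^6 + 10*b^5 + 9*b^4 - 104*b^3 - 56*b^2 + 192*b + 144))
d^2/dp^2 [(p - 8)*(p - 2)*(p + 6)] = 6*p - 8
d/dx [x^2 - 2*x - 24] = 2*x - 2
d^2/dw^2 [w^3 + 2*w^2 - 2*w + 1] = 6*w + 4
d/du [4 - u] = -1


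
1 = 1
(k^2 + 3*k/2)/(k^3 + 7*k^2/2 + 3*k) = 1/(k + 2)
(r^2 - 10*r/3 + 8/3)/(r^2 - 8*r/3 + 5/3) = (3*r^2 - 10*r + 8)/(3*r^2 - 8*r + 5)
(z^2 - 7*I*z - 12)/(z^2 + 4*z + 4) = (z^2 - 7*I*z - 12)/(z^2 + 4*z + 4)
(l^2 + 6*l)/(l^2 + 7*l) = (l + 6)/(l + 7)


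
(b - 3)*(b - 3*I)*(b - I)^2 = b^4 - 3*b^3 - 5*I*b^3 - 7*b^2 + 15*I*b^2 + 21*b + 3*I*b - 9*I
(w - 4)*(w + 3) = w^2 - w - 12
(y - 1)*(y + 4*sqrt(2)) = y^2 - y + 4*sqrt(2)*y - 4*sqrt(2)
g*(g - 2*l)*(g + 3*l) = g^3 + g^2*l - 6*g*l^2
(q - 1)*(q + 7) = q^2 + 6*q - 7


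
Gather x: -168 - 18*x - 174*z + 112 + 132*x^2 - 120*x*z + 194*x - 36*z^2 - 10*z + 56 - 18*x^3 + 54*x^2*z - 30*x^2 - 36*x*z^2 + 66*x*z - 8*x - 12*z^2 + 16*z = -18*x^3 + x^2*(54*z + 102) + x*(-36*z^2 - 54*z + 168) - 48*z^2 - 168*z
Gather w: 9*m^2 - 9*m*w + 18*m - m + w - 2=9*m^2 + 17*m + w*(1 - 9*m) - 2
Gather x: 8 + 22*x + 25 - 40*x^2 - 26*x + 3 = -40*x^2 - 4*x + 36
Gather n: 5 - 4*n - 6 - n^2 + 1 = -n^2 - 4*n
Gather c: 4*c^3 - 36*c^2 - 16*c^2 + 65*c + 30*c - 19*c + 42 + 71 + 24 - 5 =4*c^3 - 52*c^2 + 76*c + 132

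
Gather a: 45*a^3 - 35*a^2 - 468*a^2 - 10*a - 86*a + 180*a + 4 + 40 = 45*a^3 - 503*a^2 + 84*a + 44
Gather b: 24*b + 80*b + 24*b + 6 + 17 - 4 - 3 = 128*b + 16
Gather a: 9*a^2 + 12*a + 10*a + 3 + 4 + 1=9*a^2 + 22*a + 8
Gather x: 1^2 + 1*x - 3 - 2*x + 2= -x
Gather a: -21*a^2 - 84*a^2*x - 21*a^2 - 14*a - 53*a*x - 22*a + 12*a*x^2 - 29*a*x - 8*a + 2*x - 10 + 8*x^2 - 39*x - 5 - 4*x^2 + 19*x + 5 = a^2*(-84*x - 42) + a*(12*x^2 - 82*x - 44) + 4*x^2 - 18*x - 10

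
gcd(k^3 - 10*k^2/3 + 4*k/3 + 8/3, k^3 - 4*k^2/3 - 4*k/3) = k^2 - 4*k/3 - 4/3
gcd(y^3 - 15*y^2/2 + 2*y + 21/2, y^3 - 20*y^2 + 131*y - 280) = y - 7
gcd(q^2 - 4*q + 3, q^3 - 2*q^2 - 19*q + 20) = q - 1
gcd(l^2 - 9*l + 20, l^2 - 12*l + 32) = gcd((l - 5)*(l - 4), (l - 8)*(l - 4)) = l - 4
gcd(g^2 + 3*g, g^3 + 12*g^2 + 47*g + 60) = g + 3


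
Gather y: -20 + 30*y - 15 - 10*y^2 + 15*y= -10*y^2 + 45*y - 35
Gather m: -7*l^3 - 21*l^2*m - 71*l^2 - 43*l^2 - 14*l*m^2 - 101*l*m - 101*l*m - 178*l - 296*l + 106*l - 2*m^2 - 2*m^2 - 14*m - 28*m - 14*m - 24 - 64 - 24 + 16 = -7*l^3 - 114*l^2 - 368*l + m^2*(-14*l - 4) + m*(-21*l^2 - 202*l - 56) - 96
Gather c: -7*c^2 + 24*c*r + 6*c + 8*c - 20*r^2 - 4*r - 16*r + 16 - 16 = -7*c^2 + c*(24*r + 14) - 20*r^2 - 20*r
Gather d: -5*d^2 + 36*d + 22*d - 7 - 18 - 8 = -5*d^2 + 58*d - 33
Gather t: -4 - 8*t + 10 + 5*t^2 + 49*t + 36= 5*t^2 + 41*t + 42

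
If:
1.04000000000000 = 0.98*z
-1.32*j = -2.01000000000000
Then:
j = 1.52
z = 1.06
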